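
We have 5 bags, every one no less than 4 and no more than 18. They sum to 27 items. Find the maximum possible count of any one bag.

11

Maximizing one value means minimizing the remaining 4.
The other 4 contribute at least 4 × 4 = 16, leaving at most 27 − 16 = 11.
Since 11 ≤ 18, this is achievable: one at 11 and 4 at 4.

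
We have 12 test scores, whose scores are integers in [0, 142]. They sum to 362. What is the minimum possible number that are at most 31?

1

Let j be the number exceeding 31. Then the total is ≥ 32·j + 0·(12 − j) = 0 + 32j.
So 32j ≤ 362 and j ≤ 11; hence at least 12 − 11 = 1 are ≤ 31.
Exactly 1 works: 1 value at 0 and 11 at 32 total 352; raise one of the low values by 10 (still ≤ 31) to hit 362.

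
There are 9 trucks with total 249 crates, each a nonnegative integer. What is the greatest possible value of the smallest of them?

The 9 values sum to 249, so their minimum is at most ⌊249/9⌋ = 27.
Taking 3 copies of 27 and 6 copies of 28 gives exactly 249, so 27 is attained.

27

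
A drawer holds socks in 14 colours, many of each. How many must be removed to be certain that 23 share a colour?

309

You could draw 22 of every colour without reaching 23 of any — 308 in all.
One more forces 23 of some colour, so 308 + 1 = 309.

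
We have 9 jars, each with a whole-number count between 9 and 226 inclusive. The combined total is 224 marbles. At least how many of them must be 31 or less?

Each value above 31 is at least 32, contributing at least 32 − 9 = 23 above the floor 9.
The sum exceeds the floor total 81 by 143, so at most ⌊143/23⌋ = 6 exceed 31, and at least 3 are ≤ 31.
Exactly 3 works: 3 values at 9 and 6 at 32 total 219; raise one of the low values by 5 (still ≤ 31) to hit 224.

3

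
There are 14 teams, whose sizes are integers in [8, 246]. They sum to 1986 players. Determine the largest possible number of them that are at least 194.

If k of the values are ≥ 194, the total is ≥ 194k + 8(14 − k).
Setting 194k + 8(14 − k) ≤ 1986 gives 186k ≤ 1874, so k ≤ 10.
k = 10 is achieved by 10 values at 194 and 4 at 8, total 1972; add 14 to one value (staying below 194) to reach 1986.

10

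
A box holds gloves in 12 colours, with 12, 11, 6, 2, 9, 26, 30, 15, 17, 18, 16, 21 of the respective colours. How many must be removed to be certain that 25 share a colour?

In the worst case you take as many as possible of each colour without reaching 25: 12 + 11 + 6 + 2 + 9 + 24 + 24 + 15 + 17 + 18 + 16 + 21 = 175.
The next one must give 25 of some colour, so 175 + 1 = 176.

176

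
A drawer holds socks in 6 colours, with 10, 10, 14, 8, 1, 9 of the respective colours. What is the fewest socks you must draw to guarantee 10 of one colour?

In the worst case you take as many as possible of each colour without reaching 10: 9 + 9 + 9 + 8 + 1 + 9 = 45.
The next one must give 10 of some colour, so 45 + 1 = 46.

46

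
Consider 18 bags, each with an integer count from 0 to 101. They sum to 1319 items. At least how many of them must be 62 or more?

6

Each value short of 62 is at most 61, costing at least 101 − 61 = 40 against the maximum total of 1818.
We can afford to lose at most 1818 − 1319 = 499, so at most ⌊499/40⌋ = 12 fall short, and at least 6 are ≥ 62.
Exactly 6 works: 6 values at 101 and 12 at 61 total 1338; lower one of the high values by 19 (still ≥ 62) to hit 1319.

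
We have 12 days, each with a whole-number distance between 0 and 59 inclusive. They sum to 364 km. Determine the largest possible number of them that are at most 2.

6

Suppose k of them are at most 2. Those contribute at most 2 each and the rest at most 59 each.
So the total is at most 2k + 59(12 − k) = 708 − 57k. This must still be ≥ 364, so k ≤ 6.
k = 6 is achieved by 6 values at 2 and 6 at 59, total 366; lower one of the 59's by 2 (still > 2) to reach 364.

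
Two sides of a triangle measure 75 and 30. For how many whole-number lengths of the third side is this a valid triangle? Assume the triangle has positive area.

The triangle inequality gives |75 − 30| < c < 75 + 30, i.e. 45 < c < 105.
So c can be any integer from 46 to 104: 59 values.

59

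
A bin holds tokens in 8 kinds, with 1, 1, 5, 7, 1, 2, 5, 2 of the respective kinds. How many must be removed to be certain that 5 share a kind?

20

In the worst case you take as many as possible of each kind without reaching 5: 1 + 1 + 4 + 4 + 1 + 2 + 4 + 2 = 19.
The next one must give 5 of some kind, so 19 + 1 = 20.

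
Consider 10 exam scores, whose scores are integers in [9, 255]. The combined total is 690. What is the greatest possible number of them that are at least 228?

2

Suppose k of them are at least 228. Those contribute at least 228 each and the other 10 − k at least 9 each.
So the total is at least 228k + 9(10 − k) = 90 + 219k. This must be ≤ 690, giving k ≤ 2.
k = 2 is achieved by 2 values at 228 and 8 at 9, total 528; add 162 to one value (staying below 228) to reach 690.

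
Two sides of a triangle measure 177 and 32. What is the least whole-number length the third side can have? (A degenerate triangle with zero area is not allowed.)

146

The third side must exceed |177 − 32| = 145.
The smallest integer above 145 is 146.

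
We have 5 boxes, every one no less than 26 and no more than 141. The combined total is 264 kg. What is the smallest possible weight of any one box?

To make one box as small as possible, make the other 4 as large as possible.
The other 4 can take up 4 × 141 = 564 ≥ 264 − 26, so one box can sit at its floor of 26.
Achievable: one at 26 and the other 4 totalling 238, which fits since 4 × 26 ≤ 238 ≤ 4 × 141.

26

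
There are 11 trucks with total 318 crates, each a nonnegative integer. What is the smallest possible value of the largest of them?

Some value must be at least ⌈318/11⌉ = 29, since 11 × 28 = 308 < 318.
Achievable: 10 of them at 29 and 1 at 28 total 318.

29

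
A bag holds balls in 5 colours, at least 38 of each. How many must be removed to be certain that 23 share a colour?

You could draw 22 of every colour without reaching 23 of any — 110 in all.
One more forces 23 of some colour, so 110 + 1 = 111.

111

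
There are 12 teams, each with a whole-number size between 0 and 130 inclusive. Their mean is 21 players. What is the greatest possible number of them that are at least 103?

The total is 12 × 21 = 252.
If k of the values are ≥ 103, the total is ≥ 103k + 0(12 − k).
Setting 103k + 0(12 − k) ≤ 252 gives 103k ≤ 252, so k ≤ 2.
k = 2 is achieved by 2 values at 103 and 10 at 0, total 206; add 46 to one value (staying below 103) to reach 252.

2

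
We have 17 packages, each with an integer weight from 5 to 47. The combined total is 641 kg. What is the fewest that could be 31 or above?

8

Suppose at most 17 − j of them reach 31; then j values are ≤ 30 and the rest ≤ 47.
The total is then ≤ 30·j + 47·(17 − j) = 799 − 17j. For this to be ≥ 641 we need j ≤ 9, so at least 17 − 9 = 8 must reach 31.
Exactly 8 works: 8 values at 47 and 9 at 30 total 646; lower one of the high values by 5 (still ≥ 31) to hit 641.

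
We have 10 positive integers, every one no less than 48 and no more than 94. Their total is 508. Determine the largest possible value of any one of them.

76

Maximizing one value means minimizing the remaining 9.
The other 9 contribute at least 9 × 48 = 432, leaving at most 508 − 432 = 76.
Since 76 ≤ 94, this is achievable: one at 76 and 9 at 48.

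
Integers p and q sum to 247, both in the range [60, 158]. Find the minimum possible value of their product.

14062

Since p + q is fixed, pushing one of them to its bound minimizes the product.
The extreme feasible split is p = 89, q = 158, giving pq = 14062.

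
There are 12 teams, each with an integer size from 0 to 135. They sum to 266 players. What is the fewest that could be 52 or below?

Let j be the number exceeding 52. Then the total is ≥ 53·j + 0·(12 − j) = 0 + 53j.
So 53j ≤ 266 and j ≤ 5; hence at least 12 − 5 = 7 are ≤ 52.
Exactly 7 works: 7 values at 0 and 5 at 53 total 265; raise one of the low values by 1 (still ≤ 52) to hit 266.

7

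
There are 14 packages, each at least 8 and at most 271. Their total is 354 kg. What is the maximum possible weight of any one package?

Maximizing one value means minimizing the remaining 13.
The other 13 contribute at least 13 × 8 = 104, leaving at most 354 − 104 = 250.
Since 250 ≤ 271, this is achievable: one at 250 and 13 at 8.

250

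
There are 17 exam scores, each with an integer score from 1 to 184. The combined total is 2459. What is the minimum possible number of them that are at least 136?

4

If only k of them are at least 136, the other 17 − k are at most 135, so the total is at most k·184 + (17 − k)·135.
This must reach 2459, so k·184 + (17 − k)·135 ≥ 2459, giving k ≥ 4.
Exactly 4 works: 4 values at 184 and 13 at 135 total 2491; lower one of the high values by 32 (still ≥ 136) to hit 2459.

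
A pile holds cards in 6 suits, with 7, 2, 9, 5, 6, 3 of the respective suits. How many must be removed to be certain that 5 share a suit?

In the worst case you take as many as possible of each suit without reaching 5: 4 + 2 + 4 + 4 + 4 + 3 = 21.
The next one must give 5 of some suit, so 21 + 1 = 22.

22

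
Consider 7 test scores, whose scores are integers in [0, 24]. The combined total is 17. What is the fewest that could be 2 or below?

2

If only k of them are at most 2, the other 7 − k are at least 3, so the total is at least (7 − k)·3 + k·0.
This is ≤ 17, so (7 − k)·3 + 0k ≤ 17, which gives k ≥ 2.
Exactly 2 works: 2 values at 0 and 5 at 3 total 15; raise one of the low values by 2 (still ≤ 2) to hit 17.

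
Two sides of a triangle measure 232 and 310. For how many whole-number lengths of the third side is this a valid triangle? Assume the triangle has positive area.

463

The triangle inequality gives |232 − 310| < c < 232 + 310, i.e. 78 < c < 542.
So c can be any integer from 79 to 541: 463 values.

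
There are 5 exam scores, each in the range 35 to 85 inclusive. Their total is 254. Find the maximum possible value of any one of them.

To make one score as large as possible, make the other 4 as small as possible.
The other 4 contribute at least 4 × 35 = 140, leaving at most 254 − 140 = 114.
But each score is capped at 85, so the maximum is 85.
Achievable: one at 85 and the other 4 totalling 169, which fits since 4 × 35 ≤ 169 ≤ 4 × 85.

85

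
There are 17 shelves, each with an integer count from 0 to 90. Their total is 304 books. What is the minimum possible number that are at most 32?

8

Let j be the number exceeding 32. Then the total is ≥ 33·j + 0·(17 − j) = 0 + 33j.
So 33j ≤ 304 and j ≤ 9; hence at least 17 − 9 = 8 are ≤ 32.
Exactly 8 works: 8 values at 0 and 9 at 33 total 297; raise one of the low values by 7 (still ≤ 32) to hit 304.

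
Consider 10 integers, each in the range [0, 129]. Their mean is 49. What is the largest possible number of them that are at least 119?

4

The total is 10 × 49 = 490.
Suppose k of them are at least 119. Those contribute at least 119 each and the other 10 − k at least 0 each.
So the total is at least 119k + 0(10 − k) = 0 + 119k. This must be ≤ 490, giving k ≤ 4.
k = 4 is achieved by 4 values at 119 and 6 at 0, total 476; add 14 to one value (staying below 119) to reach 490.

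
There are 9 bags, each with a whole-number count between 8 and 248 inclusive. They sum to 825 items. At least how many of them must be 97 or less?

Let j be the number exceeding 97. Then the total is ≥ 98·j + 8·(9 − j) = 72 + 90j.
So 90j ≤ 753 and j ≤ 8; hence at least 9 − 8 = 1 are ≤ 97.
Exactly 1 works: 1 value at 8 and 8 at 98 total 792; raise one of the low values by 33 (still ≤ 97) to hit 825.

1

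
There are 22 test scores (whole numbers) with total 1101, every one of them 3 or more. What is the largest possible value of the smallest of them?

50

If every one of the 22 were at least 51, the total would be at least 22 × 51 = 1122 > 1101.
Equality holds with 21 values of 50 and 1 value of 51.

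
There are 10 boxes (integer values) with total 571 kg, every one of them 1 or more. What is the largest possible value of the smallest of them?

If every one of the 10 were at least 58, the total would be at least 10 × 58 = 580 > 571.
Taking 9 copies of 57 and 1 copy of 58 gives exactly 571, so 57 is attained.

57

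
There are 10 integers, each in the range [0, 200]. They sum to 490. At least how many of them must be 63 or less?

3

Each value above 63 is at least 64, contributing at least 64 − 0 = 64 above the floor 0.
The sum exceeds the floor total 0 by 490, so at most ⌊490/64⌋ = 7 exceed 63, and at least 3 are ≤ 63.
Exactly 3 works: 3 values at 0 and 7 at 64 total 448; raise one of the low values by 42 (still ≤ 63) to hit 490.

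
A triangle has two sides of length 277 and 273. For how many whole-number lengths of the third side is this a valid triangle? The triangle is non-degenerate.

545

The triangle inequality gives |277 − 273| < c < 277 + 273, i.e. 4 < c < 550.
So c can be any integer from 5 to 549: 545 values.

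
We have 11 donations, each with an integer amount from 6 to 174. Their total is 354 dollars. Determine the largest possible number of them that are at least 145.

2

With k values at 145 or above and the rest at least 6, the sum is at least 66 + 139k.
Since the sum is 354, we need 139k ≤ 288, i.e. k ≤ 2.
k = 2 is achieved by 2 values at 145 and 9 at 6, total 344; add 10 to one value (staying below 145) to reach 354.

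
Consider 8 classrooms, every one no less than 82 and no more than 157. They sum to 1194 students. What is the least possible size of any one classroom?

Minimizing one value means maximizing the remaining 7.
The other 7 contribute at most 7 × 157 = 1099, leaving at least 1194 − 1099 = 95.
Since 95 ≥ 82, this is achievable: one at 95 and 7 at 157.

95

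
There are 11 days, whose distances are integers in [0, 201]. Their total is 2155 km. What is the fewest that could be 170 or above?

10

Each value short of 170 is at most 169, costing at least 201 − 169 = 32 against the maximum total of 2211.
We can afford to lose at most 2211 − 2155 = 56, so at most ⌊56/32⌋ = 1 fall short, and at least 10 are ≥ 170.
Exactly 10 works: 10 values at 201 and 1 at 169 total 2179; lower one of the high values by 24 (still ≥ 170) to hit 2155.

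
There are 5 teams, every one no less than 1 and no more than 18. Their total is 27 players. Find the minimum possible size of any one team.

1

To make one team as small as possible, make the other 4 as large as possible.
The other 4 can take up 4 × 18 = 72 ≥ 27 − 1, so one team can sit at its floor of 1.
Achievable: one at 1 and the other 4 totalling 26, which fits since 4 × 1 ≤ 26 ≤ 4 × 18.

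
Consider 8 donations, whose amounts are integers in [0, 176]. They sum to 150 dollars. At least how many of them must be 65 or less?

6

If only k of them are at most 65, the other 8 − k are at least 66, so the total is at least (8 − k)·66 + k·0.
This is ≤ 150, so (8 − k)·66 + 0k ≤ 150, which gives k ≥ 6.
Exactly 6 works: 6 values at 0 and 2 at 66 total 132; raise one of the low values by 18 (still ≤ 65) to hit 150.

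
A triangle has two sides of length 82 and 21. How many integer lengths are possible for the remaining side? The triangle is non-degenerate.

41

The triangle inequality gives |82 − 21| < c < 82 + 21, i.e. 61 < c < 103.
So c can be any integer from 62 to 102: 41 values.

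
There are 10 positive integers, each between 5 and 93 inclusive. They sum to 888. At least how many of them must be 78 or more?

Each value short of 78 is at most 77, costing at least 93 − 77 = 16 against the maximum total of 930.
We can afford to lose at most 930 − 888 = 42, so at most ⌊42/16⌋ = 2 fall short, and at least 8 are ≥ 78.
Exactly 8 works: 8 values at 93 and 2 at 77 total 898; lower one of the high values by 10 (still ≥ 78) to hit 888.

8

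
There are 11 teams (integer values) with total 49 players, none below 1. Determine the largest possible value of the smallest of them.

4

The average is 49/11 < 5, so some value is ≤ 4.
Equality holds with 6 values of 4 and 5 values of 5.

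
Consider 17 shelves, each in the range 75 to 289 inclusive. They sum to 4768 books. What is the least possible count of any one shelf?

Minimizing one value means maximizing the remaining 16.
The other 16 contribute at most 16 × 289 = 4624, leaving at least 4768 − 4624 = 144.
Since 144 ≥ 75, this is achievable: one at 144 and 16 at 289.

144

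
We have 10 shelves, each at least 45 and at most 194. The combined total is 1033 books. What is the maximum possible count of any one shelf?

Maximizing one value means minimizing the remaining 9.
The other 9 contribute at least 9 × 45 = 405, leaving at most 1033 − 405 = 628.
But each shelf is capped at 194, so the maximum is 194.
Achievable: one at 194 and the other 9 totalling 839, which fits since 9 × 45 ≤ 839 ≤ 9 × 194.

194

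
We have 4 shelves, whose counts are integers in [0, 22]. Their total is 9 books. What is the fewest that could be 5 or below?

If only k of them are at most 5, the other 4 − k are at least 6, so the total is at least (4 − k)·6 + k·0.
This is ≤ 9, so (4 − k)·6 + 0k ≤ 9, which gives k ≥ 3.
Exactly 3 works: 3 values at 0 and 1 at 6 total 6; raise one of the low values by 3 (still ≤ 5) to hit 9.

3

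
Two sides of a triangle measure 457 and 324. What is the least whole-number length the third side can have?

The third side must exceed |457 − 324| = 133.
The smallest integer above 133 is 134.

134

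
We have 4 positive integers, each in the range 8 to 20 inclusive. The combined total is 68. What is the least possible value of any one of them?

To make one integer as small as possible, make the other 3 as large as possible.
The other 3 contribute at most 3 × 20 = 60, leaving at least 68 − 60 = 8.
Since 8 ≥ 8, this is achievable: one at 8 and 3 at 20.

8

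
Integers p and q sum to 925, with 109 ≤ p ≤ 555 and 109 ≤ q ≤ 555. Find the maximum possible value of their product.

213906

For a fixed sum, the product pq is largest when p and q are as close as possible.
Taking p = 462 and q = 463 (both in [109, 555]) gives pq = 213906.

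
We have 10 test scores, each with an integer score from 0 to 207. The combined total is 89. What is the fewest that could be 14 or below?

5

Each value above 14 is at least 15, contributing at least 15 − 0 = 15 above the floor 0.
The sum exceeds the floor total 0 by 89, so at most ⌊89/15⌋ = 5 exceed 14, and at least 5 are ≤ 14.
Exactly 5 works: 5 values at 0 and 5 at 15 total 75; raise one of the low values by 14 (still ≤ 14) to hit 89.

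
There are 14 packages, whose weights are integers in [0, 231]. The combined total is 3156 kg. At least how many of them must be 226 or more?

Each value short of 226 is at most 225, costing at least 231 − 225 = 6 against the maximum total of 3234.
We can afford to lose at most 3234 − 3156 = 78, so at most ⌊78/6⌋ = 13 fall short, and at least 1 are ≥ 226.
Exactly 1 works: 1 value at 231 and 13 at 225 total 3156.

1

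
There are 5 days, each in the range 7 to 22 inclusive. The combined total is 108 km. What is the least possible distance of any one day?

20

Minimizing one value means maximizing the remaining 4.
The other 4 contribute at most 4 × 22 = 88, leaving at least 108 − 88 = 20.
Since 20 ≥ 7, this is achievable: one at 20 and 4 at 22.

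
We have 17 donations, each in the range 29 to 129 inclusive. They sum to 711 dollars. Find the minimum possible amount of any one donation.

29

Minimizing one value means maximizing the remaining 16.
The other 16 can take up 16 × 129 = 2064 ≥ 711 − 29, so one donation can sit at its floor of 29.
Achievable: one at 29 and the other 16 totalling 682, which fits since 16 × 29 ≤ 682 ≤ 16 × 129.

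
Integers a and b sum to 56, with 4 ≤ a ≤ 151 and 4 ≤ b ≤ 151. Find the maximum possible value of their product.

For a fixed sum, the product ab is largest when a and b are as close as possible.
Taking a = 28 and b = 28 (both in [4, 151]) gives ab = 784.

784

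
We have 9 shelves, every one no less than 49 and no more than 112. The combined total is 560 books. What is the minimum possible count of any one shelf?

To make one shelf as small as possible, make the other 8 as large as possible.
The other 8 can take up 8 × 112 = 896 ≥ 560 − 49, so one shelf can sit at its floor of 49.
Achievable: one at 49 and the other 8 totalling 511, which fits since 8 × 49 ≤ 511 ≤ 8 × 112.

49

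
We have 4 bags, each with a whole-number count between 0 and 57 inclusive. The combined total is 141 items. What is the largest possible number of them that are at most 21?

2

Suppose k of them are at most 21. Those contribute at most 21 each and the rest at most 57 each.
So the total is at most 21k + 57(4 − k) = 228 − 36k. This must still be ≥ 141, so k ≤ 2.
k = 2 is achieved by 2 values at 21 and 2 at 57, total 156; lower one of the 57's by 15 (still > 21) to reach 141.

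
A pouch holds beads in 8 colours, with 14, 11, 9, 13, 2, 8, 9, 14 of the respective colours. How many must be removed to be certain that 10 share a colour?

65

In the worst case you take as many as possible of each colour without reaching 10: 9 + 9 + 9 + 9 + 2 + 8 + 9 + 9 = 64.
The next one must give 10 of some colour, so 64 + 1 = 65.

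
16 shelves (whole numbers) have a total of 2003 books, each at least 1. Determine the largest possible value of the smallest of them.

The average is 2003/16 < 126, so some value is ≤ 125.
Equality holds with 13 values of 125 and 3 values of 126.

125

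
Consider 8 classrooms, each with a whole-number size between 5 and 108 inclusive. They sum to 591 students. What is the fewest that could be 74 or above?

If only k of them are at least 74, the other 8 − k are at most 73, so the total is at most k·108 + (8 − k)·73.
This must reach 591, so k·108 + (8 − k)·73 ≥ 591, giving k ≥ 1.
Exactly 1 works: 1 value at 108 and 7 at 73 total 619; lower one of the high values by 28 (still ≥ 74) to hit 591.

1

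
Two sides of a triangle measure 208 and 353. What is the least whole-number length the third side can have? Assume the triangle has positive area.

The third side must exceed |208 − 353| = 145.
The smallest integer above 145 is 146.

146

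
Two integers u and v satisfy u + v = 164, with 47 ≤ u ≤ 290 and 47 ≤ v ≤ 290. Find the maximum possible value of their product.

6724

With u + v fixed, uv peaks when the two are closest together.
Taking u = 82 and v = 82 (both in [47, 290]) gives uv = 6724.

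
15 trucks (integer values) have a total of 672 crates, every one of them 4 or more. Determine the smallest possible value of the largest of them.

The 15 values sum to 672, so their maximum is at least ⌈672/15⌉ = 45.
Equality holds with 12 values of 45 and 3 values of 44.

45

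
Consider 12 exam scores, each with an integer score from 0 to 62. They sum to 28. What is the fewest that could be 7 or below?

9

If only k of them are at most 7, the other 12 − k are at least 8, so the total is at least (12 − k)·8 + k·0.
This is ≤ 28, so (12 − k)·8 + 0k ≤ 28, which gives k ≥ 9.
Exactly 9 works: 9 values at 0 and 3 at 8 total 24; raise one of the low values by 4 (still ≤ 7) to hit 28.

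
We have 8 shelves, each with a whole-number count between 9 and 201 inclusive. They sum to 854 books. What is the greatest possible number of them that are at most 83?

Suppose k of them are at most 83. Those contribute at most 83 each and the rest at most 201 each.
So the total is at most 83k + 201(8 − k) = 1608 − 118k. This must still be ≥ 854, so k ≤ 6.
k = 6 is achieved by 6 values at 83 and 2 at 201, total 900; lower one of the 201's by 46 (still > 83) to reach 854.

6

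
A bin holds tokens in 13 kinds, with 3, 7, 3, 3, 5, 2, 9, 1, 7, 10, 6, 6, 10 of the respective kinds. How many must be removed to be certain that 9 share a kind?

68

In the worst case you take as many as possible of each kind without reaching 9: 3 + 7 + 3 + 3 + 5 + 2 + 8 + 1 + 7 + 8 + 6 + 6 + 8 = 67.
The next one must give 9 of some kind, so 67 + 1 = 68.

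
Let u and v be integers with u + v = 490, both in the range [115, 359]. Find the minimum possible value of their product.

47029

Since u + v is fixed, pushing one of them to its bound minimizes the product.
The extreme feasible split is u = 131, v = 359, giving uv = 47029.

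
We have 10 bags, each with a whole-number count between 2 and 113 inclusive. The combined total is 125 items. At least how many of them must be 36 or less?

7

If only k of them are at most 36, the other 10 − k are at least 37, so the total is at least (10 − k)·37 + k·2.
This is ≤ 125, so (10 − k)·37 + 2k ≤ 125, which gives k ≥ 7.
Exactly 7 works: 7 values at 2 and 3 at 37 total 125.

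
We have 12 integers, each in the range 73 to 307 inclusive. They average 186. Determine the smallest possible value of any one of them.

Minimizing one value means maximizing the remaining 11.
The total is 12 × 186 = 2232.
The other 11 can take up 11 × 307 = 3377 ≥ 2232 − 73, so one integer can sit at its floor of 73.
Achievable: one at 73 and the other 11 totalling 2159, which fits since 11 × 73 ≤ 2159 ≤ 11 × 307.

73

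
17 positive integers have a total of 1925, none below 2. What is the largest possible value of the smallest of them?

113

The 17 values sum to 1925, so their minimum is at most ⌊1925/17⌋ = 113.
Taking 13 copies of 113 and 4 copies of 114 gives exactly 1925, so 113 is attained.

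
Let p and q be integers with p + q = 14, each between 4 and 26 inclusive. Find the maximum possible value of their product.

pq = p(14 − p) is maximized when p is as near 14/2 as the bounds allow.
Taking p = 7 and q = 7 (both in [4, 26]) gives pq = 49.

49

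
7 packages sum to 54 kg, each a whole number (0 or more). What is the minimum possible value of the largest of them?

The 7 values sum to 54, so their maximum is at least ⌈54/7⌉ = 8.
Taking 2 copies of 7 and 5 copies of 8 gives exactly 54, so 8 is attained.

8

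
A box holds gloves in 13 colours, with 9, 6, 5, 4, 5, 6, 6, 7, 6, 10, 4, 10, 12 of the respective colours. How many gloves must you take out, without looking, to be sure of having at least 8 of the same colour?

In the worst case you take as many as possible of each colour without reaching 8: 7 + 6 + 5 + 4 + 5 + 6 + 6 + 7 + 6 + 7 + 4 + 7 + 7 = 77.
The next one must give 8 of some colour, so 77 + 1 = 78.

78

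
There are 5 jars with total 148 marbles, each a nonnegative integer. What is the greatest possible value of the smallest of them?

If every one of the 5 were at least 30, the total would be at least 5 × 30 = 150 > 148.
Taking 2 copies of 29 and 3 copies of 30 gives exactly 148, so 29 is attained.

29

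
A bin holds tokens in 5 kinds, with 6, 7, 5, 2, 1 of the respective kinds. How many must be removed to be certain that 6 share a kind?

19

In the worst case you take as many as possible of each kind without reaching 6: 5 + 5 + 5 + 2 + 1 = 18.
The next one must give 6 of some kind, so 18 + 1 = 19.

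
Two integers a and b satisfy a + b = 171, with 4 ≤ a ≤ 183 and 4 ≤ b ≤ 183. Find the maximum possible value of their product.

With a + b fixed, ab peaks when the two are closest together.
Taking a = 85 and b = 86 (both in [4, 183]) gives ab = 7310.

7310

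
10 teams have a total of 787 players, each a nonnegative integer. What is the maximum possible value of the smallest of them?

78

The average is 787/10 < 79, so some value is ≤ 78.
Taking 3 copies of 78 and 7 copies of 79 gives exactly 787, so 78 is attained.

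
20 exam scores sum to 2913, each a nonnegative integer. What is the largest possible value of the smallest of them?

145

If every one of the 20 were at least 146, the total would be at least 20 × 146 = 2920 > 2913.
Equality holds with 7 values of 145 and 13 values of 146.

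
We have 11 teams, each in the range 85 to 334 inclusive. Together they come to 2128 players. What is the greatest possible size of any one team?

Maximizing one value means minimizing the remaining 10.
The other 10 contribute at least 10 × 85 = 850, leaving at most 2128 − 850 = 1278.
But each team is capped at 334, so the maximum is 334.
Achievable: one at 334 and the other 10 totalling 1794, which fits since 10 × 85 ≤ 1794 ≤ 10 × 334.

334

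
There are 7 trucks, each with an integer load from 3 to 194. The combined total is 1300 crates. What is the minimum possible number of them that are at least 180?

4

If only k of them are at least 180, the other 7 − k are at most 179, so the total is at most k·194 + (7 − k)·179.
This must reach 1300, so k·194 + (7 − k)·179 ≥ 1300, giving k ≥ 4.
Exactly 4 works: 4 values at 194 and 3 at 179 total 1313; lower one of the high values by 13 (still ≥ 180) to hit 1300.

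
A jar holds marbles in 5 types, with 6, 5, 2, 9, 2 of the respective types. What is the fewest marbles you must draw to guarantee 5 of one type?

17

In the worst case you take as many as possible of each type without reaching 5: 4 + 4 + 2 + 4 + 2 = 16.
The next one must give 5 of some type, so 16 + 1 = 17.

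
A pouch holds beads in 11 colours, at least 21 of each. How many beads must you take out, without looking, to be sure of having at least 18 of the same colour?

In the worst case you draw 17 of each of the 11 colours: 11 × 17 = 187.
One more forces 18 of some colour, so 187 + 1 = 188.

188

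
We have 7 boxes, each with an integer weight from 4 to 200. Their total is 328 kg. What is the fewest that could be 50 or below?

Each value above 50 is at least 51, contributing at least 51 − 4 = 47 above the floor 4.
The sum exceeds the floor total 28 by 300, so at most ⌊300/47⌋ = 6 exceed 50, and at least 1 are ≤ 50.
Exactly 1 works: 1 value at 4 and 6 at 51 total 310; raise one of the low values by 18 (still ≤ 50) to hit 328.

1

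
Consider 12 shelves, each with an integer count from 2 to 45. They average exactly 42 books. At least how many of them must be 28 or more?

The total is 12 × 42 = 504.
Suppose at most 12 − j of them reach 28; then j values are ≤ 27 and the rest ≤ 45.
The total is then ≤ 27·j + 45·(12 − j) = 540 − 18j. For this to be ≥ 504 we need j ≤ 2, so at least 12 − 2 = 10 must reach 28.
Exactly 10 works: 10 values at 45 and 2 at 27 total 504.

10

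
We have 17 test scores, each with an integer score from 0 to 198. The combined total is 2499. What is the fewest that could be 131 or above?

5

If only k of them are at least 131, the other 17 − k are at most 130, so the total is at most k·198 + (17 − k)·130.
This must reach 2499, so k·198 + (17 − k)·130 ≥ 2499, giving k ≥ 5.
Exactly 5 works: 5 values at 198 and 12 at 130 total 2550; lower one of the high values by 51 (still ≥ 131) to hit 2499.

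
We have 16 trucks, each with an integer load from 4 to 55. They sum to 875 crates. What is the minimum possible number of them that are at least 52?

15

Suppose at most 16 − j of them reach 52; then j values are ≤ 51 and the rest ≤ 55.
The total is then ≤ 51·j + 55·(16 − j) = 880 − 4j. For this to be ≥ 875 we need j ≤ 1, so at least 16 − 1 = 15 must reach 52.
Exactly 15 works: 15 values at 55 and 1 at 51 total 876; lower one of the high values by 1 (still ≥ 52) to hit 875.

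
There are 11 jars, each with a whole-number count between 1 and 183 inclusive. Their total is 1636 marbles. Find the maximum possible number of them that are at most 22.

2

Suppose k of them are at most 22. Those contribute at most 22 each and the rest at most 183 each.
So the total is at most 22k + 183(11 − k) = 2013 − 161k. This must still be ≥ 1636, so k ≤ 2.
k = 2 is achieved by 2 values at 22 and 9 at 183, total 1691; lower one of the 183's by 55 (still > 22) to reach 1636.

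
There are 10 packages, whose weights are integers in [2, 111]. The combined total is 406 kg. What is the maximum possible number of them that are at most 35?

Suppose k of them are at most 35. Those contribute at most 35 each and the rest at most 111 each.
So the total is at most 35k + 111(10 − k) = 1110 − 76k. This must still be ≥ 406, so k ≤ 9.
k = 9 is achieved by 9 values at 35 and 1 at 111, total 426; lower one of the 111's by 20 (still > 35) to reach 406.

9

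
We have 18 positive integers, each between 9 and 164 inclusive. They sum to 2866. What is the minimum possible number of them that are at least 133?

Each value short of 133 is at most 132, costing at least 164 − 132 = 32 against the maximum total of 2952.
We can afford to lose at most 2952 − 2866 = 86, so at most ⌊86/32⌋ = 2 fall short, and at least 16 are ≥ 133.
Exactly 16 works: 16 values at 164 and 2 at 132 total 2888; lower one of the high values by 22 (still ≥ 133) to hit 2866.

16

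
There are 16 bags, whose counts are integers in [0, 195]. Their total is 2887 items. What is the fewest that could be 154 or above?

Each value short of 154 is at most 153, costing at least 195 − 153 = 42 against the maximum total of 3120.
We can afford to lose at most 3120 − 2887 = 233, so at most ⌊233/42⌋ = 5 fall short, and at least 11 are ≥ 154.
Exactly 11 works: 11 values at 195 and 5 at 153 total 2910; lower one of the high values by 23 (still ≥ 154) to hit 2887.

11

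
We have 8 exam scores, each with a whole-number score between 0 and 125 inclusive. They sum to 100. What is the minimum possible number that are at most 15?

2

Let j be the number exceeding 15. Then the total is ≥ 16·j + 0·(8 − j) = 0 + 16j.
So 16j ≤ 100 and j ≤ 6; hence at least 8 − 6 = 2 are ≤ 15.
Exactly 2 works: 2 values at 0 and 6 at 16 total 96; raise one of the low values by 4 (still ≤ 15) to hit 100.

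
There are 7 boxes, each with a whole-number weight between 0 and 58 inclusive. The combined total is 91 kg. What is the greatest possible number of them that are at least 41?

Suppose k of them are at least 41. Those contribute at least 41 each and the other 7 − k at least 0 each.
So the total is at least 41k + 0(7 − k) = 0 + 41k. This must be ≤ 91, giving k ≤ 2.
k = 2 is achieved by 2 values at 41 and 5 at 0, total 82; add 9 to one value (staying below 41) to reach 91.

2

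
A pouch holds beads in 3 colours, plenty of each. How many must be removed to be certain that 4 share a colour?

You could draw 3 of every colour without reaching 4 of any — 9 in all.
One more forces 4 of some colour, so 9 + 1 = 10.

10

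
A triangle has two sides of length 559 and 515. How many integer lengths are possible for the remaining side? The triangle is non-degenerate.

The triangle inequality gives |559 − 515| < c < 559 + 515, i.e. 44 < c < 1074.
So c can be any integer from 45 to 1073: 1029 values.

1029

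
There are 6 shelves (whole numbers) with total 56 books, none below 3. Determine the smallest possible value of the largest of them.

The 6 values sum to 56, so their maximum is at least ⌈56/6⌉ = 10.
Taking 4 copies of 9 and 2 copies of 10 gives exactly 56, so 10 is attained.

10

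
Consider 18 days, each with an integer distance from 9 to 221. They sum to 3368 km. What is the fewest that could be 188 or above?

1

If only k of them are at least 188, the other 18 − k are at most 187, so the total is at most k·221 + (18 − k)·187.
This must reach 3368, so k·221 + (18 − k)·187 ≥ 3368, giving k ≥ 1.
Exactly 1 works: 1 value at 221 and 17 at 187 total 3400; lower one of the high values by 32 (still ≥ 188) to hit 3368.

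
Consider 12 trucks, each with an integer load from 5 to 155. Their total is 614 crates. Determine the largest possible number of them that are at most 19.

9

Each value at 19 or below falls at least 155 − 19 = 136 short of the ceiling 155.
The ceiling total is 12 × 155 = 1860, and we need 614, so at most ⌊(1860 − 614)/136⌋ = 9 can be that low.
k = 9 is achieved by 9 values at 19 and 3 at 155, total 636; lower one of the 155's by 22 (still > 19) to reach 614.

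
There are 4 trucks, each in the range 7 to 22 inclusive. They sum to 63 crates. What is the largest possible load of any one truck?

To make one truck as large as possible, make the other 3 as small as possible.
The other 3 contribute at least 3 × 7 = 21, leaving at most 63 − 21 = 42.
But each truck is capped at 22, so the maximum is 22.
Achievable: one at 22 and the other 3 totalling 41, which fits since 3 × 7 ≤ 41 ≤ 3 × 22.

22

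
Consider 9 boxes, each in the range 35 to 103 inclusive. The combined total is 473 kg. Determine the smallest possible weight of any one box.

To make one box as small as possible, make the other 8 as large as possible.
The other 8 can take up 8 × 103 = 824 ≥ 473 − 35, so one box can sit at its floor of 35.
Achievable: one at 35 and the other 8 totalling 438, which fits since 8 × 35 ≤ 438 ≤ 8 × 103.

35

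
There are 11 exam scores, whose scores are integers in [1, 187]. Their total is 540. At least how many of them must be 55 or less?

Let j be the number exceeding 55. Then the total is ≥ 56·j + 1·(11 − j) = 11 + 55j.
So 55j ≤ 529 and j ≤ 9; hence at least 11 − 9 = 2 are ≤ 55.
Exactly 2 works: 2 values at 1 and 9 at 56 total 506; raise one of the low values by 34 (still ≤ 55) to hit 540.

2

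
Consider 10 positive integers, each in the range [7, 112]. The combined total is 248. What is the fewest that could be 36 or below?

Each value above 36 is at least 37, contributing at least 37 − 7 = 30 above the floor 7.
The sum exceeds the floor total 70 by 178, so at most ⌊178/30⌋ = 5 exceed 36, and at least 5 are ≤ 36.
Exactly 5 works: 5 values at 7 and 5 at 37 total 220; raise one of the low values by 28 (still ≤ 36) to hit 248.

5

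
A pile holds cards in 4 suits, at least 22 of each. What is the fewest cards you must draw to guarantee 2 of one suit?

5

You could draw 1 of every suit without reaching 2 of any — 4 in all.
One more forces 2 of some suit, so 4 + 1 = 5.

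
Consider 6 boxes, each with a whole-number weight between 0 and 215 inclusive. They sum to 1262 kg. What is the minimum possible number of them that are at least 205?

If only k of them are at least 205, the other 6 − k are at most 204, so the total is at most k·215 + (6 − k)·204.
This must reach 1262, so k·215 + (6 − k)·204 ≥ 1262, giving k ≥ 4.
Exactly 4 works: 4 values at 215 and 2 at 204 total 1268; lower one of the high values by 6 (still ≥ 205) to hit 1262.

4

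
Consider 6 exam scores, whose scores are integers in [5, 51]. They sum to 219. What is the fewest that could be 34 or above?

Each value short of 34 is at most 33, costing at least 51 − 33 = 18 against the maximum total of 306.
We can afford to lose at most 306 − 219 = 87, so at most ⌊87/18⌋ = 4 fall short, and at least 2 are ≥ 34.
Exactly 2 works: 2 values at 51 and 4 at 33 total 234; lower one of the high values by 15 (still ≥ 34) to hit 219.

2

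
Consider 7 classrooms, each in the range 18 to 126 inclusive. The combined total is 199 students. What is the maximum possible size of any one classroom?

91

To make one classroom as large as possible, make the other 6 as small as possible.
The other 6 contribute at least 6 × 18 = 108, leaving at most 199 − 108 = 91.
Since 91 ≤ 126, this is achievable: one at 91 and 6 at 18.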